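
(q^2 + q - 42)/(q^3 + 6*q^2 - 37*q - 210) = 1/(q + 5)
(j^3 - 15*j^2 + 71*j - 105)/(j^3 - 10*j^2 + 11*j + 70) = (j - 3)/(j + 2)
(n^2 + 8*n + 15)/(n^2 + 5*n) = (n + 3)/n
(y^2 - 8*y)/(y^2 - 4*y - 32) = y/(y + 4)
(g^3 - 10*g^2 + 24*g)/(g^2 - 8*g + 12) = g*(g - 4)/(g - 2)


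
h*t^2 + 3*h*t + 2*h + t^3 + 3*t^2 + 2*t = (h + t)*(t + 1)*(t + 2)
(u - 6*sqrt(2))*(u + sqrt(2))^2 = u^3 - 4*sqrt(2)*u^2 - 22*u - 12*sqrt(2)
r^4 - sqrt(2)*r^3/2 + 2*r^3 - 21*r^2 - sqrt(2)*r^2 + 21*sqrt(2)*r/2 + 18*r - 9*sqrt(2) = (r - 3)*(r - 1)*(r + 6)*(r - sqrt(2)/2)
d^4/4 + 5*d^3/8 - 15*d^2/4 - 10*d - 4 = (d/4 + 1)*(d - 4)*(d + 1/2)*(d + 2)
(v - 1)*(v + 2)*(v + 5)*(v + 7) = v^4 + 13*v^3 + 45*v^2 + 11*v - 70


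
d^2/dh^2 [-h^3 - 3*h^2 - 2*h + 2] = -6*h - 6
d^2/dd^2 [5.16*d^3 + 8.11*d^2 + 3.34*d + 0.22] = 30.96*d + 16.22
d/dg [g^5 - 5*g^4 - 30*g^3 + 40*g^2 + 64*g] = 5*g^4 - 20*g^3 - 90*g^2 + 80*g + 64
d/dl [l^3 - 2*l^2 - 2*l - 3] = 3*l^2 - 4*l - 2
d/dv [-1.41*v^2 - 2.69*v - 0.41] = -2.82*v - 2.69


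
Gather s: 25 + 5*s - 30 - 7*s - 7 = -2*s - 12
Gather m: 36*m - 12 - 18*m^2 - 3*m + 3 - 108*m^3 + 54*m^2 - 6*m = -108*m^3 + 36*m^2 + 27*m - 9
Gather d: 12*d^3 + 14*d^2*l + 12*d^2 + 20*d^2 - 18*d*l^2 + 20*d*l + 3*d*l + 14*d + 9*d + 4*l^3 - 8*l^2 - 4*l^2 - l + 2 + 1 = 12*d^3 + d^2*(14*l + 32) + d*(-18*l^2 + 23*l + 23) + 4*l^3 - 12*l^2 - l + 3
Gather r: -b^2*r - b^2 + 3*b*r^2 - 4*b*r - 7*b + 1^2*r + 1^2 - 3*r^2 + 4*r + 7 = -b^2 - 7*b + r^2*(3*b - 3) + r*(-b^2 - 4*b + 5) + 8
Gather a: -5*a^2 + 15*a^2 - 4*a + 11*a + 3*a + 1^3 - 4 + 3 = 10*a^2 + 10*a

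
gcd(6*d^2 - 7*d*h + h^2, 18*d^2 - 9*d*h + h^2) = 6*d - h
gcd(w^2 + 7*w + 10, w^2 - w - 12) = 1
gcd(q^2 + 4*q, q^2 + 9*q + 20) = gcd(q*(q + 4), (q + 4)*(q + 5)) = q + 4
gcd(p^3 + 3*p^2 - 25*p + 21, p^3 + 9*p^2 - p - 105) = p^2 + 4*p - 21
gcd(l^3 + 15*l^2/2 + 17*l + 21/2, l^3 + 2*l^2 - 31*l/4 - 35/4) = l^2 + 9*l/2 + 7/2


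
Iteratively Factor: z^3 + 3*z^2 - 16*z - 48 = (z + 4)*(z^2 - z - 12) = (z - 4)*(z + 4)*(z + 3)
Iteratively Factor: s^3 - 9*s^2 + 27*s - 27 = (s - 3)*(s^2 - 6*s + 9) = (s - 3)^2*(s - 3)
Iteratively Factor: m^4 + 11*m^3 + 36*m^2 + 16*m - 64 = (m - 1)*(m^3 + 12*m^2 + 48*m + 64) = (m - 1)*(m + 4)*(m^2 + 8*m + 16) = (m - 1)*(m + 4)^2*(m + 4)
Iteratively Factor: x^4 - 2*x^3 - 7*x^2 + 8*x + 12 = (x - 3)*(x^3 + x^2 - 4*x - 4) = (x - 3)*(x + 1)*(x^2 - 4) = (x - 3)*(x - 2)*(x + 1)*(x + 2)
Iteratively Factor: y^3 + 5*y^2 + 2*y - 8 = (y + 4)*(y^2 + y - 2) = (y - 1)*(y + 4)*(y + 2)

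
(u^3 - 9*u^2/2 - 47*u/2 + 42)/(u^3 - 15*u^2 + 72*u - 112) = (u^2 + 5*u/2 - 6)/(u^2 - 8*u + 16)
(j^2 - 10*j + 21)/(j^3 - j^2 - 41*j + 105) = (j - 7)/(j^2 + 2*j - 35)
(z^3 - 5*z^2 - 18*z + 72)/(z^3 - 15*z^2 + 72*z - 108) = (z + 4)/(z - 6)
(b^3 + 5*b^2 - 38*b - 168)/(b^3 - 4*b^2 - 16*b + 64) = (b^2 + b - 42)/(b^2 - 8*b + 16)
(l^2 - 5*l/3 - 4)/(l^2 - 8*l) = (l^2 - 5*l/3 - 4)/(l*(l - 8))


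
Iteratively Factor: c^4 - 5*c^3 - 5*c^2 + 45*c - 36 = (c - 3)*(c^3 - 2*c^2 - 11*c + 12) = (c - 3)*(c + 3)*(c^2 - 5*c + 4) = (c - 4)*(c - 3)*(c + 3)*(c - 1)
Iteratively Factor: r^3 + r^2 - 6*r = (r - 2)*(r^2 + 3*r) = (r - 2)*(r + 3)*(r)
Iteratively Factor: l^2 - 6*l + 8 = (l - 4)*(l - 2)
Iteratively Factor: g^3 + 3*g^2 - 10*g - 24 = (g + 2)*(g^2 + g - 12) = (g + 2)*(g + 4)*(g - 3)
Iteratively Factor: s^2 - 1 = (s - 1)*(s + 1)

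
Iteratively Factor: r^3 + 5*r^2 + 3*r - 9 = (r + 3)*(r^2 + 2*r - 3) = (r + 3)^2*(r - 1)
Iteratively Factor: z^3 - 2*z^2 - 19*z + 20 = (z - 5)*(z^2 + 3*z - 4) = (z - 5)*(z - 1)*(z + 4)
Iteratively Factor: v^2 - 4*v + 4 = (v - 2)*(v - 2)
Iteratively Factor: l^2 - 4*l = (l - 4)*(l)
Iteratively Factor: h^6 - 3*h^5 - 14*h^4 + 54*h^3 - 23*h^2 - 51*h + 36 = (h - 3)*(h^5 - 14*h^3 + 12*h^2 + 13*h - 12) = (h - 3)*(h - 1)*(h^4 + h^3 - 13*h^2 - h + 12) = (h - 3)*(h - 1)^2*(h^3 + 2*h^2 - 11*h - 12) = (h - 3)^2*(h - 1)^2*(h^2 + 5*h + 4) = (h - 3)^2*(h - 1)^2*(h + 4)*(h + 1)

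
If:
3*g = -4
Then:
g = -4/3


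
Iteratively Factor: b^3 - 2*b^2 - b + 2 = (b + 1)*(b^2 - 3*b + 2) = (b - 2)*(b + 1)*(b - 1)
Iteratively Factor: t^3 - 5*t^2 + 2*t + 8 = (t - 4)*(t^2 - t - 2) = (t - 4)*(t + 1)*(t - 2)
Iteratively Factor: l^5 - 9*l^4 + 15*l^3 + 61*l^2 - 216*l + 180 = (l - 2)*(l^4 - 7*l^3 + l^2 + 63*l - 90) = (l - 3)*(l - 2)*(l^3 - 4*l^2 - 11*l + 30) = (l - 5)*(l - 3)*(l - 2)*(l^2 + l - 6) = (l - 5)*(l - 3)*(l - 2)*(l + 3)*(l - 2)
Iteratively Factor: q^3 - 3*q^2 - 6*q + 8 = (q + 2)*(q^2 - 5*q + 4) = (q - 4)*(q + 2)*(q - 1)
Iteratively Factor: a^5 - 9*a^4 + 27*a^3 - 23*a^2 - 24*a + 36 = (a - 2)*(a^4 - 7*a^3 + 13*a^2 + 3*a - 18) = (a - 2)*(a + 1)*(a^3 - 8*a^2 + 21*a - 18) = (a - 3)*(a - 2)*(a + 1)*(a^2 - 5*a + 6) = (a - 3)*(a - 2)^2*(a + 1)*(a - 3)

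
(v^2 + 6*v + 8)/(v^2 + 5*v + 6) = (v + 4)/(v + 3)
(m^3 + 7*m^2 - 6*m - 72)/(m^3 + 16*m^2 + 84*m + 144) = (m - 3)/(m + 6)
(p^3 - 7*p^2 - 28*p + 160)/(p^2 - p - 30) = (p^2 - 12*p + 32)/(p - 6)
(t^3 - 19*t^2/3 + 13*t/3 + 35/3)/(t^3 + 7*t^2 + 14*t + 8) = (3*t^2 - 22*t + 35)/(3*(t^2 + 6*t + 8))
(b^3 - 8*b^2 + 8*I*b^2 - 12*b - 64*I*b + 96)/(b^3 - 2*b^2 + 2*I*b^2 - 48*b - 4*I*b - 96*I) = (b + 6*I)/(b + 6)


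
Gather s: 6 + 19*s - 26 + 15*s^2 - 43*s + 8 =15*s^2 - 24*s - 12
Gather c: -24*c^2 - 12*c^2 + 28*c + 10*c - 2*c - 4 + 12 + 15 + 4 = -36*c^2 + 36*c + 27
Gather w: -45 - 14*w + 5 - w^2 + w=-w^2 - 13*w - 40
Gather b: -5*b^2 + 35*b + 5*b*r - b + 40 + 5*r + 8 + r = -5*b^2 + b*(5*r + 34) + 6*r + 48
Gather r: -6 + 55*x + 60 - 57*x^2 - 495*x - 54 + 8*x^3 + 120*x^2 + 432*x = 8*x^3 + 63*x^2 - 8*x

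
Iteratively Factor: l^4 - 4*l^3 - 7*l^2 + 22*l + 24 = (l + 1)*(l^3 - 5*l^2 - 2*l + 24) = (l - 4)*(l + 1)*(l^2 - l - 6) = (l - 4)*(l - 3)*(l + 1)*(l + 2)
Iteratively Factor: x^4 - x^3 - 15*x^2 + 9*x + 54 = (x + 3)*(x^3 - 4*x^2 - 3*x + 18) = (x + 2)*(x + 3)*(x^2 - 6*x + 9) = (x - 3)*(x + 2)*(x + 3)*(x - 3)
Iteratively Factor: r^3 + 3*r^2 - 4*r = (r - 1)*(r^2 + 4*r) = r*(r - 1)*(r + 4)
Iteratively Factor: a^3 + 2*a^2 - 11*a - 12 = (a + 1)*(a^2 + a - 12) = (a - 3)*(a + 1)*(a + 4)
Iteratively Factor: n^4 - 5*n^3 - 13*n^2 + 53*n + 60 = (n - 4)*(n^3 - n^2 - 17*n - 15) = (n - 4)*(n + 3)*(n^2 - 4*n - 5) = (n - 4)*(n + 1)*(n + 3)*(n - 5)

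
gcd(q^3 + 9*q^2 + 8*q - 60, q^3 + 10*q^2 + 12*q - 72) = q^2 + 4*q - 12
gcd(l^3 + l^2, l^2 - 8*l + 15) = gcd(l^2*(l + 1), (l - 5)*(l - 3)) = 1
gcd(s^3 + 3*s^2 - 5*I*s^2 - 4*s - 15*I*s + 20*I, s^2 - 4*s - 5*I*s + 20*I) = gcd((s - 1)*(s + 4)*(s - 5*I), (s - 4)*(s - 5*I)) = s - 5*I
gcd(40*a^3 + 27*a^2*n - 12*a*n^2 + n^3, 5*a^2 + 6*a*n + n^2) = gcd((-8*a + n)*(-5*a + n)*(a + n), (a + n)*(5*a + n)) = a + n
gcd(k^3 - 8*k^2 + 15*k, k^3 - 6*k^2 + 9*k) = k^2 - 3*k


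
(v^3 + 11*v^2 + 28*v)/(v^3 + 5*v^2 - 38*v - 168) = v/(v - 6)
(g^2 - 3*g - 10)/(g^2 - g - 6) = (g - 5)/(g - 3)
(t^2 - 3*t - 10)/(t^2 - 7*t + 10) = (t + 2)/(t - 2)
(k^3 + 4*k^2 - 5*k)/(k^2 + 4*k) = (k^2 + 4*k - 5)/(k + 4)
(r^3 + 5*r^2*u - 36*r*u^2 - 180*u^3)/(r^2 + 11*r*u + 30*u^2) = r - 6*u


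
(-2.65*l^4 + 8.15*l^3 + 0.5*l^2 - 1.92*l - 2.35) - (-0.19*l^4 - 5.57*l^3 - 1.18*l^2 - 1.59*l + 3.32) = -2.46*l^4 + 13.72*l^3 + 1.68*l^2 - 0.33*l - 5.67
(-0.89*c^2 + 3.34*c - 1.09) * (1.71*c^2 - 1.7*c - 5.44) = -1.5219*c^4 + 7.2244*c^3 - 2.7003*c^2 - 16.3166*c + 5.9296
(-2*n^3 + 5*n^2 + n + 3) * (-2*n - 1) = 4*n^4 - 8*n^3 - 7*n^2 - 7*n - 3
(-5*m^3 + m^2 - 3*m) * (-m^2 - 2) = 5*m^5 - m^4 + 13*m^3 - 2*m^2 + 6*m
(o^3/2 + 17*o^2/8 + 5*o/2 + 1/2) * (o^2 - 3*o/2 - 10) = o^5/2 + 11*o^4/8 - 91*o^3/16 - 49*o^2/2 - 103*o/4 - 5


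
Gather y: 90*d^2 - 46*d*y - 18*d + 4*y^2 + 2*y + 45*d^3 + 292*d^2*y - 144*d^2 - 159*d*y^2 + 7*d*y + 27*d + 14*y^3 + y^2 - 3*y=45*d^3 - 54*d^2 + 9*d + 14*y^3 + y^2*(5 - 159*d) + y*(292*d^2 - 39*d - 1)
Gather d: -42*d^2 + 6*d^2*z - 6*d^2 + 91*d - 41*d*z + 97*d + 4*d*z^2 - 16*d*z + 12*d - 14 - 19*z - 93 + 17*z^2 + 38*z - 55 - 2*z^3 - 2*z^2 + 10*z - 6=d^2*(6*z - 48) + d*(4*z^2 - 57*z + 200) - 2*z^3 + 15*z^2 + 29*z - 168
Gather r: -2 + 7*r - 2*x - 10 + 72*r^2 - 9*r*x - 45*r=72*r^2 + r*(-9*x - 38) - 2*x - 12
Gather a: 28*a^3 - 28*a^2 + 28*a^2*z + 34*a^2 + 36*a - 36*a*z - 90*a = 28*a^3 + a^2*(28*z + 6) + a*(-36*z - 54)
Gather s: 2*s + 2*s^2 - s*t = 2*s^2 + s*(2 - t)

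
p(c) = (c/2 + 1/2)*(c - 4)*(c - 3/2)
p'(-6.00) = 81.25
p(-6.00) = -187.50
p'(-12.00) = 270.25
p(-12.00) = -1188.00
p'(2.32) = -2.12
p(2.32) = -2.29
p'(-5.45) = 69.33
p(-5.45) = -146.13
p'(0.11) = -0.23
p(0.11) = 3.00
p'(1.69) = -3.07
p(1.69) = -0.59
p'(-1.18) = 7.65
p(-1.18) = -1.25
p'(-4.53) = 51.42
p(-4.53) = -90.78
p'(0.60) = -1.91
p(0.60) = 2.45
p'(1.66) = -3.09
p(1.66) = -0.50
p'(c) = (c/2 + 1/2)*(c - 4) + (c/2 + 1/2)*(c - 3/2) + (c - 4)*(c - 3/2)/2 = 3*c^2/2 - 9*c/2 + 1/4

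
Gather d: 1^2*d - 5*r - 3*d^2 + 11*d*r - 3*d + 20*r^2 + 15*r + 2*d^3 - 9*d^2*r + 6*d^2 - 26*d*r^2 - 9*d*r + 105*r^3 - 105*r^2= 2*d^3 + d^2*(3 - 9*r) + d*(-26*r^2 + 2*r - 2) + 105*r^3 - 85*r^2 + 10*r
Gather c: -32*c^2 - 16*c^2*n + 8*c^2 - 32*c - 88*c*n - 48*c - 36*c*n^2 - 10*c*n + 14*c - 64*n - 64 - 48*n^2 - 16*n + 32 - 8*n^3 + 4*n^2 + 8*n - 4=c^2*(-16*n - 24) + c*(-36*n^2 - 98*n - 66) - 8*n^3 - 44*n^2 - 72*n - 36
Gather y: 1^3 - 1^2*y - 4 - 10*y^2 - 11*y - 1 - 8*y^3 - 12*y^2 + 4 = -8*y^3 - 22*y^2 - 12*y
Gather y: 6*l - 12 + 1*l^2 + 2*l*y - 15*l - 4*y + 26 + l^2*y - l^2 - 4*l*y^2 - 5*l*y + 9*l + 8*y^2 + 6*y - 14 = y^2*(8 - 4*l) + y*(l^2 - 3*l + 2)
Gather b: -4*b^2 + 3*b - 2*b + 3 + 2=-4*b^2 + b + 5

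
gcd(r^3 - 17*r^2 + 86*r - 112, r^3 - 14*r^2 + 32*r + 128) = r - 8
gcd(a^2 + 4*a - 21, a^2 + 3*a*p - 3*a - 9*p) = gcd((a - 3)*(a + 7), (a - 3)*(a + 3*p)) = a - 3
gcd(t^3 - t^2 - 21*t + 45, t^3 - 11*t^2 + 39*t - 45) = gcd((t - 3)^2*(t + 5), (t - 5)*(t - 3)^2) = t^2 - 6*t + 9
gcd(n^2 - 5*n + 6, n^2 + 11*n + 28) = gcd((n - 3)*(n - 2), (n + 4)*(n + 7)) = 1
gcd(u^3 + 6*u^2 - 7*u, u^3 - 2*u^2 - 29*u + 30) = u - 1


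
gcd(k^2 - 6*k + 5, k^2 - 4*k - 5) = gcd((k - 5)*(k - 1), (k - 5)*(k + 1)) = k - 5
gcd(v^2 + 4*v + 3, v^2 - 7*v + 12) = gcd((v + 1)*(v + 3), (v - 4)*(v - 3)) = 1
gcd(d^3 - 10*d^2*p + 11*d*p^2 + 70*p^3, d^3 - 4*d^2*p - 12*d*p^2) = d + 2*p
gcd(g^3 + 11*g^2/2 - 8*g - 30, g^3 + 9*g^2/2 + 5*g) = g + 2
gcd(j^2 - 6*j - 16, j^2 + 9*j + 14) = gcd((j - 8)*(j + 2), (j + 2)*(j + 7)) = j + 2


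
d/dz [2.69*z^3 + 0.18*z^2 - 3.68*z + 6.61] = 8.07*z^2 + 0.36*z - 3.68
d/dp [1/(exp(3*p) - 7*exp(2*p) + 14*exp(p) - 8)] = (-3*exp(2*p) + 14*exp(p) - 14)*exp(p)/(exp(3*p) - 7*exp(2*p) + 14*exp(p) - 8)^2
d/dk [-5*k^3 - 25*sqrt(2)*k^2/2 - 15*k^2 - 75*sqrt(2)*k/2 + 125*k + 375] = -15*k^2 - 25*sqrt(2)*k - 30*k - 75*sqrt(2)/2 + 125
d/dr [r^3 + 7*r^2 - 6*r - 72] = 3*r^2 + 14*r - 6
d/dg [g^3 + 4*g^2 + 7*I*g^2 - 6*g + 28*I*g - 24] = 3*g^2 + g*(8 + 14*I) - 6 + 28*I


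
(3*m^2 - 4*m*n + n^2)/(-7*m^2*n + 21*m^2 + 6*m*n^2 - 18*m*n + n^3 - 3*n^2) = (-3*m + n)/(7*m*n - 21*m + n^2 - 3*n)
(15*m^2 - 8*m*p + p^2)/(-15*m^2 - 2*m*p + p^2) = (-3*m + p)/(3*m + p)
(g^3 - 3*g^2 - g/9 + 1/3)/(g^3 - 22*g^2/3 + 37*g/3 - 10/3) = (g^2 - 8*g/3 - 1)/(g^2 - 7*g + 10)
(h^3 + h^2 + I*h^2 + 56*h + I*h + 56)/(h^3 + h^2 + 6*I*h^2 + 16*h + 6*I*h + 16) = (h - 7*I)/(h - 2*I)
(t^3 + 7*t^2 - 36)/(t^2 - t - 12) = (t^2 + 4*t - 12)/(t - 4)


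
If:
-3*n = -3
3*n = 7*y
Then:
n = 1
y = 3/7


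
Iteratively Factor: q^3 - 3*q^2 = (q)*(q^2 - 3*q) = q^2*(q - 3)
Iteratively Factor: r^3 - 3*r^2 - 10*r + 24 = (r - 4)*(r^2 + r - 6) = (r - 4)*(r + 3)*(r - 2)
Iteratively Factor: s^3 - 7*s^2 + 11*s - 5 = (s - 1)*(s^2 - 6*s + 5) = (s - 1)^2*(s - 5)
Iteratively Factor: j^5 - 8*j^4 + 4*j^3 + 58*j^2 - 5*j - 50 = (j - 5)*(j^4 - 3*j^3 - 11*j^2 + 3*j + 10) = (j - 5)*(j - 1)*(j^3 - 2*j^2 - 13*j - 10) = (j - 5)^2*(j - 1)*(j^2 + 3*j + 2) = (j - 5)^2*(j - 1)*(j + 2)*(j + 1)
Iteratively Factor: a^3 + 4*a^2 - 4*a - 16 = (a + 4)*(a^2 - 4) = (a - 2)*(a + 4)*(a + 2)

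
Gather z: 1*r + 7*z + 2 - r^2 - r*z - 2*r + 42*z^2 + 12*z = -r^2 - r + 42*z^2 + z*(19 - r) + 2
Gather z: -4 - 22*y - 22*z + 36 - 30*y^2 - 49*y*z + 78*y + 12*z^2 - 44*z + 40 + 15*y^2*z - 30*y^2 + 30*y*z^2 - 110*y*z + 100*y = -60*y^2 + 156*y + z^2*(30*y + 12) + z*(15*y^2 - 159*y - 66) + 72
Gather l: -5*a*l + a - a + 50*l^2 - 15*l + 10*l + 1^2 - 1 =50*l^2 + l*(-5*a - 5)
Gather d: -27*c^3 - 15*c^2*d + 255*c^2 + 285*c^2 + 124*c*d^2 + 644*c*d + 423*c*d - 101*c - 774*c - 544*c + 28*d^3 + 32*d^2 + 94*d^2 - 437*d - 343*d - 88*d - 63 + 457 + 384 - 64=-27*c^3 + 540*c^2 - 1419*c + 28*d^3 + d^2*(124*c + 126) + d*(-15*c^2 + 1067*c - 868) + 714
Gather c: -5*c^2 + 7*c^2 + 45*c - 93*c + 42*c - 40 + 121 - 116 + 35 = 2*c^2 - 6*c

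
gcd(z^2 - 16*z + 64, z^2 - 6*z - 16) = z - 8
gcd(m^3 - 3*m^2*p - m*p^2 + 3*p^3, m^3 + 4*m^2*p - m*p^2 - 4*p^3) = -m^2 + p^2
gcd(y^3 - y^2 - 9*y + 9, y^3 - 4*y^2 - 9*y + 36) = y^2 - 9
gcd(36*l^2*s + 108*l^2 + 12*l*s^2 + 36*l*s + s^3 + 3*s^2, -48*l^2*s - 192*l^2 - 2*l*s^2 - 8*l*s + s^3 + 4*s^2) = 6*l + s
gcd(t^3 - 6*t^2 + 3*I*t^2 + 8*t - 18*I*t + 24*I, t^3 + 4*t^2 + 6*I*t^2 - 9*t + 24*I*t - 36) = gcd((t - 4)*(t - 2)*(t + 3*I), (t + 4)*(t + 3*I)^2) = t + 3*I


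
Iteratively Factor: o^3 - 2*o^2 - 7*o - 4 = (o - 4)*(o^2 + 2*o + 1) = (o - 4)*(o + 1)*(o + 1)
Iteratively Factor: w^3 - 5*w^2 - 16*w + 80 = (w - 4)*(w^2 - w - 20) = (w - 5)*(w - 4)*(w + 4)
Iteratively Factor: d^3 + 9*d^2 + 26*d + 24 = (d + 3)*(d^2 + 6*d + 8) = (d + 3)*(d + 4)*(d + 2)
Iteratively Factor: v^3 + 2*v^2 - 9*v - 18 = (v - 3)*(v^2 + 5*v + 6) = (v - 3)*(v + 3)*(v + 2)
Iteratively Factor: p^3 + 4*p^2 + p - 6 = (p + 3)*(p^2 + p - 2) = (p + 2)*(p + 3)*(p - 1)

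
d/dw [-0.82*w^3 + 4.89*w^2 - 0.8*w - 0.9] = -2.46*w^2 + 9.78*w - 0.8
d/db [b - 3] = 1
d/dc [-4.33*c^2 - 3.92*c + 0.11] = -8.66*c - 3.92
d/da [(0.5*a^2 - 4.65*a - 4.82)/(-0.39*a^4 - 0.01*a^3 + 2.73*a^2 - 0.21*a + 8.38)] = (0.39*a^5 - 5.4355*a^4 - 7.6122*a^3 + 12.4449*a^2 + 34.6972*a - 39.9792)/(0.1521*a^8 + 0.0078*a^7 - 2.1293*a^6 + 0.1092*a^5 + 0.920699999999999*a^4 - 1.3142*a^3 + 45.7989*a^2 - 3.5196*a + 70.2244)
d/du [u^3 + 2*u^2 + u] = 3*u^2 + 4*u + 1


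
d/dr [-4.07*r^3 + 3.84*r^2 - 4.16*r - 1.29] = -12.21*r^2 + 7.68*r - 4.16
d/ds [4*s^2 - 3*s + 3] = 8*s - 3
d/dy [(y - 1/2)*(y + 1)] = 2*y + 1/2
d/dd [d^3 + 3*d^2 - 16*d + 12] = 3*d^2 + 6*d - 16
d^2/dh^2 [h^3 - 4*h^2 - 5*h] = 6*h - 8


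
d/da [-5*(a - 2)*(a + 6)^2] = 5*(-3*a - 2)*(a + 6)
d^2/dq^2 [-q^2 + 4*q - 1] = -2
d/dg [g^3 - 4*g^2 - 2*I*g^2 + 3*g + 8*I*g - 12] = 3*g^2 - 8*g - 4*I*g + 3 + 8*I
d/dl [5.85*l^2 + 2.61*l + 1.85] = 11.7*l + 2.61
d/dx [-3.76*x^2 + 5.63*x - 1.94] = 5.63 - 7.52*x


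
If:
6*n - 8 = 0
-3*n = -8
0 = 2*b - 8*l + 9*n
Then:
No Solution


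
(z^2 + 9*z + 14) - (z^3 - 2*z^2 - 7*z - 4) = -z^3 + 3*z^2 + 16*z + 18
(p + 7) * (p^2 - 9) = p^3 + 7*p^2 - 9*p - 63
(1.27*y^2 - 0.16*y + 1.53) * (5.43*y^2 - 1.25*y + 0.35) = 6.8961*y^4 - 2.4563*y^3 + 8.9524*y^2 - 1.9685*y + 0.5355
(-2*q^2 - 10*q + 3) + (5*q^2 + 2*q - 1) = 3*q^2 - 8*q + 2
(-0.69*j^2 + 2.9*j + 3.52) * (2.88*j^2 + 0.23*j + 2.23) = -1.9872*j^4 + 8.1933*j^3 + 9.2659*j^2 + 7.2766*j + 7.8496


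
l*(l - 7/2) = l^2 - 7*l/2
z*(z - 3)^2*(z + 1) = z^4 - 5*z^3 + 3*z^2 + 9*z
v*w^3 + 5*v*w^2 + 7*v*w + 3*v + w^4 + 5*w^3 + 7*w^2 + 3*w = (v + w)*(w + 1)^2*(w + 3)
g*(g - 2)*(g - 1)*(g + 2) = g^4 - g^3 - 4*g^2 + 4*g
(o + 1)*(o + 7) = o^2 + 8*o + 7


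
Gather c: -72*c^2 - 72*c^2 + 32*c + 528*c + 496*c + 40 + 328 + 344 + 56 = -144*c^2 + 1056*c + 768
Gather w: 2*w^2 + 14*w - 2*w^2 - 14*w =0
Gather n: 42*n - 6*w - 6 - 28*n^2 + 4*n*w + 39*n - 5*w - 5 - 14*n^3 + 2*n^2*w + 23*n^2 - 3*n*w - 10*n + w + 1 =-14*n^3 + n^2*(2*w - 5) + n*(w + 71) - 10*w - 10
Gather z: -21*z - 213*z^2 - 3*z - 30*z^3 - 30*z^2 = -30*z^3 - 243*z^2 - 24*z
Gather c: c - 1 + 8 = c + 7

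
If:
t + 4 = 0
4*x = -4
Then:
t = -4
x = -1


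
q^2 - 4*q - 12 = (q - 6)*(q + 2)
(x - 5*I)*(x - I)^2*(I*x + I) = I*x^4 + 7*x^3 + I*x^3 + 7*x^2 - 11*I*x^2 - 5*x - 11*I*x - 5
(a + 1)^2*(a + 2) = a^3 + 4*a^2 + 5*a + 2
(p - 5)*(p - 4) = p^2 - 9*p + 20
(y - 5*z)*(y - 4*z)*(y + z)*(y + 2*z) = y^4 - 6*y^3*z - 5*y^2*z^2 + 42*y*z^3 + 40*z^4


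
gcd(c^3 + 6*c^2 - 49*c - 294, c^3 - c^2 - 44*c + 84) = c + 7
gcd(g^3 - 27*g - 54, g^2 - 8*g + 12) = g - 6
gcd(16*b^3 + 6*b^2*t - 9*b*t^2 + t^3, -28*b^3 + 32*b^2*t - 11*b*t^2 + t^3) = -2*b + t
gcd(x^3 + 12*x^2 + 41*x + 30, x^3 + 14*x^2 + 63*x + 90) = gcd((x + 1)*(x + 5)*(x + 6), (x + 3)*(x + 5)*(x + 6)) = x^2 + 11*x + 30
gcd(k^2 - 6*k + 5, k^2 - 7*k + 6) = k - 1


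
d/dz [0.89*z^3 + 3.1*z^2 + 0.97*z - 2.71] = 2.67*z^2 + 6.2*z + 0.97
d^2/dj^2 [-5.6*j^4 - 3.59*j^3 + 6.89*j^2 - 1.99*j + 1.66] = -67.2*j^2 - 21.54*j + 13.78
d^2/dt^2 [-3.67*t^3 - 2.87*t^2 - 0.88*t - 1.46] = -22.02*t - 5.74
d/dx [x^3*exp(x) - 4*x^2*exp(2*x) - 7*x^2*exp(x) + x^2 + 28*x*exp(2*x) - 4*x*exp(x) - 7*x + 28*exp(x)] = x^3*exp(x) - 8*x^2*exp(2*x) - 4*x^2*exp(x) + 48*x*exp(2*x) - 18*x*exp(x) + 2*x + 28*exp(2*x) + 24*exp(x) - 7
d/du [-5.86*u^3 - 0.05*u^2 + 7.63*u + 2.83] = -17.58*u^2 - 0.1*u + 7.63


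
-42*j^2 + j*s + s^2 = (-6*j + s)*(7*j + s)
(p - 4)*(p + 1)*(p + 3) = p^3 - 13*p - 12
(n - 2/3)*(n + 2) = n^2 + 4*n/3 - 4/3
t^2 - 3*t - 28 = (t - 7)*(t + 4)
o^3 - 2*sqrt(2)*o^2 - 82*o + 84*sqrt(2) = (o - 7*sqrt(2))*(o - sqrt(2))*(o + 6*sqrt(2))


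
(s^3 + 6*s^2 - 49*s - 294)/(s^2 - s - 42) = s + 7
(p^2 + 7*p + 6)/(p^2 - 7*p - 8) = (p + 6)/(p - 8)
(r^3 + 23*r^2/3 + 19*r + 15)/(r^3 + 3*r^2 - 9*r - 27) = (r + 5/3)/(r - 3)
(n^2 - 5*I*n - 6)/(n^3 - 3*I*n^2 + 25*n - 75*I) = (n - 2*I)/(n^2 + 25)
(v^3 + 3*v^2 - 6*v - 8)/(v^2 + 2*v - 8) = v + 1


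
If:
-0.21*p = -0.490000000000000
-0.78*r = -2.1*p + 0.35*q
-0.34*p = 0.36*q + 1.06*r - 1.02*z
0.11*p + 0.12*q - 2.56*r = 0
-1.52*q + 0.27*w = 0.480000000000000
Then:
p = 2.33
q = 12.47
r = 0.68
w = 72.00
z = 5.89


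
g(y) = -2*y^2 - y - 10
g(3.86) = -43.66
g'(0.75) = -4.00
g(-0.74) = -10.36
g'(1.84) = -8.36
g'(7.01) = -29.04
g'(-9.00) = 35.00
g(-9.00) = -163.00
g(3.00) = -31.00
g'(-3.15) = 11.60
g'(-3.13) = 11.52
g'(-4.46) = 16.84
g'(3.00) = -13.00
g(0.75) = -11.88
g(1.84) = -18.61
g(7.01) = -115.29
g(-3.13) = -26.46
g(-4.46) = -45.32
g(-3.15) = -26.70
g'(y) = -4*y - 1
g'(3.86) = -16.44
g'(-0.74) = 1.96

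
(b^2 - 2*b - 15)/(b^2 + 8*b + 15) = (b - 5)/(b + 5)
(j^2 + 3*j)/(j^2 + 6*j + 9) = j/(j + 3)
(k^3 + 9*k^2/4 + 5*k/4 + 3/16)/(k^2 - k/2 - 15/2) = (16*k^3 + 36*k^2 + 20*k + 3)/(8*(2*k^2 - k - 15))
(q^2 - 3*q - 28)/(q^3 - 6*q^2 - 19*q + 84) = 1/(q - 3)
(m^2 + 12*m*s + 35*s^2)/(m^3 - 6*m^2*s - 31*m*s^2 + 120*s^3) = (m + 7*s)/(m^2 - 11*m*s + 24*s^2)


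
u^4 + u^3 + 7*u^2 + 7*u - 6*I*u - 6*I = (u + 1)*(u - 2*I)*(u - I)*(u + 3*I)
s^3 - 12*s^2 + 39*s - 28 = (s - 7)*(s - 4)*(s - 1)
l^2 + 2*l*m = l*(l + 2*m)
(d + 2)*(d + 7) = d^2 + 9*d + 14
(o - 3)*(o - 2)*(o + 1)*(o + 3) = o^4 - o^3 - 11*o^2 + 9*o + 18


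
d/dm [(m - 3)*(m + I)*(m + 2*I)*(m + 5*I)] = 4*m^3 + m^2*(-9 + 24*I) + m*(-34 - 48*I) + 51 - 10*I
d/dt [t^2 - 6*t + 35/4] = 2*t - 6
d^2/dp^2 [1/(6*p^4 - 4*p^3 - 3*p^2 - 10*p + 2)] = 2*(3*(-12*p^2 + 4*p + 1)*(-6*p^4 + 4*p^3 + 3*p^2 + 10*p - 2) - 4*(-12*p^3 + 6*p^2 + 3*p + 5)^2)/(-6*p^4 + 4*p^3 + 3*p^2 + 10*p - 2)^3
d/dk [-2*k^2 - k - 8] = -4*k - 1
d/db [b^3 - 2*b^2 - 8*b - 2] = 3*b^2 - 4*b - 8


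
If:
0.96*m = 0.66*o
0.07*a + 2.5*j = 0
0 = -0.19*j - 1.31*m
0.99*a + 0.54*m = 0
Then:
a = 0.00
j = 0.00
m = 0.00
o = 0.00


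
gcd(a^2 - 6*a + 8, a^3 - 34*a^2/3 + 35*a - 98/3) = a - 2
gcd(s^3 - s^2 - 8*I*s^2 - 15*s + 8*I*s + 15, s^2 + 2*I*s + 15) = s - 3*I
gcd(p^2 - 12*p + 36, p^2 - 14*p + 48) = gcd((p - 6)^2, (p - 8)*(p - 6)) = p - 6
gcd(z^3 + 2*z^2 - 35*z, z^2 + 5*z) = z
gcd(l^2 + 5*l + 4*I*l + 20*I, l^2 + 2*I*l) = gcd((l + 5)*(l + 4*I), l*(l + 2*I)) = 1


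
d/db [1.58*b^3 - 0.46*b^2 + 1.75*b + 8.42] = 4.74*b^2 - 0.92*b + 1.75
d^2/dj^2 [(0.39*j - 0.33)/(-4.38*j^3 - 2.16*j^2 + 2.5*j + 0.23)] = (-44.891496*j^5 + 53.831952*j^4 + 37.772856*j^3 - 17.157744*j^2 - 9.85986*j + 4.901388)/(84.027672*j^9 + 124.314912*j^8 - 82.577016*j^7 - 145.07154*j^6 + 34.077096*j^5 + 52.391736*j^4 - 7.477894*j^3 - 3.969708*j^2 - 0.39675*j - 0.012167)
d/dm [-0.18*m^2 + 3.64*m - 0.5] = 3.64 - 0.36*m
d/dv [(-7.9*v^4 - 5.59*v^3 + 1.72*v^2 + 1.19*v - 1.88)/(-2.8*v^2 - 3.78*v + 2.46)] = (44.24*v^5 + 105.238*v^4 - 35.4756*v^3 - 44.4238*v^2 - 2.0656*v - 4.179)/(7.84*v^4 + 21.168*v^3 + 0.5124*v^2 - 18.5976*v + 6.0516)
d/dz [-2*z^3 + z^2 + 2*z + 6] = -6*z^2 + 2*z + 2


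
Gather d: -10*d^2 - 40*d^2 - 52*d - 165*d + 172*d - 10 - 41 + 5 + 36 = -50*d^2 - 45*d - 10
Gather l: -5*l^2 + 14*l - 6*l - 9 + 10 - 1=-5*l^2 + 8*l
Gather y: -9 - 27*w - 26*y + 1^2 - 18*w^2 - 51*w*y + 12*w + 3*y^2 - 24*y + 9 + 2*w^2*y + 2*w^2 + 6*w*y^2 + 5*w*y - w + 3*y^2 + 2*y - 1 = -16*w^2 - 16*w + y^2*(6*w + 6) + y*(2*w^2 - 46*w - 48)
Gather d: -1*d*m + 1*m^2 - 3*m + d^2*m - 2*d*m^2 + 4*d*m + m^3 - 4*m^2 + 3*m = d^2*m + d*(-2*m^2 + 3*m) + m^3 - 3*m^2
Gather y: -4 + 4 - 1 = -1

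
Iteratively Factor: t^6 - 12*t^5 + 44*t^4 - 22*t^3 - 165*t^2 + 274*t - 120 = (t + 2)*(t^5 - 14*t^4 + 72*t^3 - 166*t^2 + 167*t - 60) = (t - 1)*(t + 2)*(t^4 - 13*t^3 + 59*t^2 - 107*t + 60) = (t - 1)^2*(t + 2)*(t^3 - 12*t^2 + 47*t - 60) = (t - 3)*(t - 1)^2*(t + 2)*(t^2 - 9*t + 20) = (t - 4)*(t - 3)*(t - 1)^2*(t + 2)*(t - 5)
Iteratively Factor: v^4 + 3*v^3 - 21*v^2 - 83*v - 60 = (v + 3)*(v^3 - 21*v - 20) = (v + 1)*(v + 3)*(v^2 - v - 20) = (v - 5)*(v + 1)*(v + 3)*(v + 4)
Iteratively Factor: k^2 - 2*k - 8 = (k + 2)*(k - 4)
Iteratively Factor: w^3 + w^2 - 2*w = (w)*(w^2 + w - 2) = w*(w - 1)*(w + 2)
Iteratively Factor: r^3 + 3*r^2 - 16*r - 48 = (r + 3)*(r^2 - 16) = (r + 3)*(r + 4)*(r - 4)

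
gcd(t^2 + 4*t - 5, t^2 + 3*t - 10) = t + 5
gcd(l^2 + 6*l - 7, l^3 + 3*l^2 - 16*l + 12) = l - 1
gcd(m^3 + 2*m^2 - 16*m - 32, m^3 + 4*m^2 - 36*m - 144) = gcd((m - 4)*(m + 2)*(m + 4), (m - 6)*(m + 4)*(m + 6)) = m + 4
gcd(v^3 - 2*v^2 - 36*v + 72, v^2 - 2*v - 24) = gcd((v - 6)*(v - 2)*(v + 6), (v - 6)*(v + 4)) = v - 6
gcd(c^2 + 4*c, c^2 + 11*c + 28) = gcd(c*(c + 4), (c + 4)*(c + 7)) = c + 4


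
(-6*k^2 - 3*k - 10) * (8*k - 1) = -48*k^3 - 18*k^2 - 77*k + 10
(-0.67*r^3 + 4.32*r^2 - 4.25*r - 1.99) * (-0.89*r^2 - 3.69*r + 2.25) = 0.5963*r^5 - 1.3725*r^4 - 13.6658*r^3 + 27.1736*r^2 - 2.2194*r - 4.4775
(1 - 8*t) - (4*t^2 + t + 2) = -4*t^2 - 9*t - 1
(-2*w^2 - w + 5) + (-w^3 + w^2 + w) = -w^3 - w^2 + 5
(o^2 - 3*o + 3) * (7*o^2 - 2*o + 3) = 7*o^4 - 23*o^3 + 30*o^2 - 15*o + 9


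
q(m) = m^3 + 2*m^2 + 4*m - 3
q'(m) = 3*m^2 + 4*m + 4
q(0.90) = 2.95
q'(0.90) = 10.03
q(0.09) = -2.62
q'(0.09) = 4.38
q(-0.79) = -5.40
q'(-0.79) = 2.71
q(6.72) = 417.66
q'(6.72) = 166.36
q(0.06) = -2.75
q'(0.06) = 4.25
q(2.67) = 40.97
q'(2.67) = 36.07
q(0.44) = -0.77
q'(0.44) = 6.34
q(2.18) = 25.59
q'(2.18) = 26.98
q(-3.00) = -24.00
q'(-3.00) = 19.00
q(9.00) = 924.00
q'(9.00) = 283.00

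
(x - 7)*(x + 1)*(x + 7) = x^3 + x^2 - 49*x - 49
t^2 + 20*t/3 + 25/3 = (t + 5/3)*(t + 5)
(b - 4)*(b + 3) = b^2 - b - 12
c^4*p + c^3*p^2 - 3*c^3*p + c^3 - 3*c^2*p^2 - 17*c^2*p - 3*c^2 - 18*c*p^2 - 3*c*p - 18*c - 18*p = (c - 6)*(c + 3)*(c + p)*(c*p + 1)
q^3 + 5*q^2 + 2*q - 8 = (q - 1)*(q + 2)*(q + 4)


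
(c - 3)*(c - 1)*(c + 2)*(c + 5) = c^4 + 3*c^3 - 15*c^2 - 19*c + 30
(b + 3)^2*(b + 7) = b^3 + 13*b^2 + 51*b + 63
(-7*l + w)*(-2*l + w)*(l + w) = 14*l^3 + 5*l^2*w - 8*l*w^2 + w^3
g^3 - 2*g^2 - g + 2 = (g - 2)*(g - 1)*(g + 1)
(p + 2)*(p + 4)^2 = p^3 + 10*p^2 + 32*p + 32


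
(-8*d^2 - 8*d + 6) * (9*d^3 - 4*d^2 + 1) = -72*d^5 - 40*d^4 + 86*d^3 - 32*d^2 - 8*d + 6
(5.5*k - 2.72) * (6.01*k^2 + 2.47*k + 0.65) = 33.055*k^3 - 2.7622*k^2 - 3.1434*k - 1.768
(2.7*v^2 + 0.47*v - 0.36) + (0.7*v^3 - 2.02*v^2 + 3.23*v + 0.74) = 0.7*v^3 + 0.68*v^2 + 3.7*v + 0.38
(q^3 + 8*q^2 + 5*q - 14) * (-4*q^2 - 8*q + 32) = -4*q^5 - 40*q^4 - 52*q^3 + 272*q^2 + 272*q - 448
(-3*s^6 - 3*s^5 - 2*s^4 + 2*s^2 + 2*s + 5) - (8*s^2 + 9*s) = -3*s^6 - 3*s^5 - 2*s^4 - 6*s^2 - 7*s + 5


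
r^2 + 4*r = r*(r + 4)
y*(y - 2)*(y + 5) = y^3 + 3*y^2 - 10*y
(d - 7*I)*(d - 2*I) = d^2 - 9*I*d - 14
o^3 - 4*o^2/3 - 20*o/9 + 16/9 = (o - 2)*(o - 2/3)*(o + 4/3)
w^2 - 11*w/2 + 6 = (w - 4)*(w - 3/2)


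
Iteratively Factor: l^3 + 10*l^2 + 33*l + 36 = (l + 3)*(l^2 + 7*l + 12) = (l + 3)*(l + 4)*(l + 3)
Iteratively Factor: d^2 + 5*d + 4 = (d + 4)*(d + 1)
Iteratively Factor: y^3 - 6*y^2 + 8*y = (y - 4)*(y^2 - 2*y) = (y - 4)*(y - 2)*(y)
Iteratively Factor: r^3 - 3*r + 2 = (r - 1)*(r^2 + r - 2) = (r - 1)*(r + 2)*(r - 1)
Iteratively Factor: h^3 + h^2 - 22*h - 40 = (h + 4)*(h^2 - 3*h - 10) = (h + 2)*(h + 4)*(h - 5)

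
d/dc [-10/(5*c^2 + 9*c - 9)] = 10*(10*c + 9)/(5*c^2 + 9*c - 9)^2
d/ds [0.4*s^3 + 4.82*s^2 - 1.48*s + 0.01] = 1.2*s^2 + 9.64*s - 1.48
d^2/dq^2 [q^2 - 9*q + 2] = 2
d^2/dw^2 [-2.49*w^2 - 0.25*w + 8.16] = -4.98000000000000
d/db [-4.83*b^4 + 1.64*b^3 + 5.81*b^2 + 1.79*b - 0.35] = -19.32*b^3 + 4.92*b^2 + 11.62*b + 1.79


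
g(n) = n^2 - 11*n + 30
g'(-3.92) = -18.84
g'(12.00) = 13.00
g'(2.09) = -6.82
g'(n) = 2*n - 11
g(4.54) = 0.67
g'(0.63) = -9.74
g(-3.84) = 86.99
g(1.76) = 13.74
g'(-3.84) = -18.68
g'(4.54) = -1.92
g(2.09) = 11.38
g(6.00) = 0.00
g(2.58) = 8.28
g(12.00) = 42.00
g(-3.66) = 83.66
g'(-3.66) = -18.32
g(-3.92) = 88.49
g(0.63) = 23.47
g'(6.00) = 1.00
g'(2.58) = -5.84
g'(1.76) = -7.48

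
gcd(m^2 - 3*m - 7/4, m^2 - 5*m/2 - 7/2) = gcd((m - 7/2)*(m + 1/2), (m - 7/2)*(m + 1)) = m - 7/2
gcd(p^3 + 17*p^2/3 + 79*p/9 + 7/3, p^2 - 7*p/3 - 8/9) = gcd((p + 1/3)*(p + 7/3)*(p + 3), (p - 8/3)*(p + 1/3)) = p + 1/3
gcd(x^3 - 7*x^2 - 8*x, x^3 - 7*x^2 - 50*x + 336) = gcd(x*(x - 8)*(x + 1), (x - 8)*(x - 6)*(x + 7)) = x - 8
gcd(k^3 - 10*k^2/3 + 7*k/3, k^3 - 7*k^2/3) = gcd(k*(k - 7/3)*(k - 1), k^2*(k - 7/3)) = k^2 - 7*k/3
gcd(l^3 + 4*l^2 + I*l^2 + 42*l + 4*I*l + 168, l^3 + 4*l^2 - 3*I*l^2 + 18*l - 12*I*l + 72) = l^2 + l*(4 - 6*I) - 24*I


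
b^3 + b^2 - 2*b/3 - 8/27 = (b - 2/3)*(b + 1/3)*(b + 4/3)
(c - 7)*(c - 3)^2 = c^3 - 13*c^2 + 51*c - 63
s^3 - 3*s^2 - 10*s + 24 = (s - 4)*(s - 2)*(s + 3)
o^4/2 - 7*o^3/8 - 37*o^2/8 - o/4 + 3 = (o/2 + 1)*(o - 4)*(o - 3/4)*(o + 1)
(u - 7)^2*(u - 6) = u^3 - 20*u^2 + 133*u - 294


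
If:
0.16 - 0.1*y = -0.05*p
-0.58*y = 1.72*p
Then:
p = -0.46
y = 1.37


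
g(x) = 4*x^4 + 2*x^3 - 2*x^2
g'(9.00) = 12114.00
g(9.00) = 27540.00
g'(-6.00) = -3216.00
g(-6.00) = 4680.00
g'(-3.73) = -731.92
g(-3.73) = 642.66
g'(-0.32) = 1.37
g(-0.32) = -0.23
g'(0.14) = -0.40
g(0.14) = -0.03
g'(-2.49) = -199.85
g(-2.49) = 110.49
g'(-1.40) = -26.54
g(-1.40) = 5.96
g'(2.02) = 148.28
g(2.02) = 74.92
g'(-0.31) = 1.34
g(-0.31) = -0.21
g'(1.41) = 51.14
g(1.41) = 17.44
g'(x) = 16*x^3 + 6*x^2 - 4*x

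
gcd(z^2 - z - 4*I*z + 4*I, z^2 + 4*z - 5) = z - 1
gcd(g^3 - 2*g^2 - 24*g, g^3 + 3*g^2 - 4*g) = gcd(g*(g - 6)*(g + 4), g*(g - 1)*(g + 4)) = g^2 + 4*g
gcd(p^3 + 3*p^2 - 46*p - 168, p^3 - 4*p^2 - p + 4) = 1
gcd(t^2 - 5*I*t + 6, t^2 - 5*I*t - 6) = 1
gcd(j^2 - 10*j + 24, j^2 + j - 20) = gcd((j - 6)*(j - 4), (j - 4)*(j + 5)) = j - 4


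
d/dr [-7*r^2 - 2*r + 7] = -14*r - 2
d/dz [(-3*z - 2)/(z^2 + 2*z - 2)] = (3*z^2 + 4*z + 10)/(z^4 + 4*z^3 - 8*z + 4)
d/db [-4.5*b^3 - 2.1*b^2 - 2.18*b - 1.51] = -13.5*b^2 - 4.2*b - 2.18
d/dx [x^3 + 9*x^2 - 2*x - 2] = 3*x^2 + 18*x - 2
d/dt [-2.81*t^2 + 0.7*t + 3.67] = 0.7 - 5.62*t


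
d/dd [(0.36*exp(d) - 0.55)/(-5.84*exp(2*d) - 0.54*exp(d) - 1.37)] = (2.1024*exp(2*d) - 6.424*exp(d) - 0.7902)*exp(d)/(34.1056*exp(4*d) + 6.3072*exp(3*d) + 16.2932*exp(2*d) + 1.4796*exp(d) + 1.8769)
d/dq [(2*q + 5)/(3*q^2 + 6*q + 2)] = 2*(3*q^2 + 6*q - 3*(q + 1)*(2*q + 5) + 2)/(3*q^2 + 6*q + 2)^2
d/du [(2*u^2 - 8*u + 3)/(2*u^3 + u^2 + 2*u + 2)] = 2*(-2*u^4 + 16*u^3 - 3*u^2 + u - 11)/(4*u^6 + 4*u^5 + 9*u^4 + 12*u^3 + 8*u^2 + 8*u + 4)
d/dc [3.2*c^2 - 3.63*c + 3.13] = 6.4*c - 3.63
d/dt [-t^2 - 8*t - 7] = -2*t - 8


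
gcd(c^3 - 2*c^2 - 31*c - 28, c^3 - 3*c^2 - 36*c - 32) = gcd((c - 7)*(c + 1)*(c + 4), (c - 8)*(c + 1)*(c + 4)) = c^2 + 5*c + 4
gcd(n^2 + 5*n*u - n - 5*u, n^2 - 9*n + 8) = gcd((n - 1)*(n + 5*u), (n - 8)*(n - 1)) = n - 1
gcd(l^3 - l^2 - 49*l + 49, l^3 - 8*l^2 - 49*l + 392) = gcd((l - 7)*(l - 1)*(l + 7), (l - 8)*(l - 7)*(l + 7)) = l^2 - 49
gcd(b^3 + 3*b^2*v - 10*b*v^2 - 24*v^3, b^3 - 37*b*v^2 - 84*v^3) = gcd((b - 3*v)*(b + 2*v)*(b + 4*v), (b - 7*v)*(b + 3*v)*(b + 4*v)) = b + 4*v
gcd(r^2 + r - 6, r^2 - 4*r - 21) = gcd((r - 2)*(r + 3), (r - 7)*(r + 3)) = r + 3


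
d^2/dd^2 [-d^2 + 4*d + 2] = -2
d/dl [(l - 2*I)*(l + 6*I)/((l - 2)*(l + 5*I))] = (l^2*(-2 + I) + l*(-24 - 20*I) + 64 - 60*I)/(l^4 + l^3*(-4 + 10*I) + l^2*(-21 - 40*I) + l*(100 + 40*I) - 100)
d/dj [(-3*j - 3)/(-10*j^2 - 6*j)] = 3*(-5*j^2 - 10*j - 3)/(2*j^2*(25*j^2 + 30*j + 9))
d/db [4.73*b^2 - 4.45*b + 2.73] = 9.46*b - 4.45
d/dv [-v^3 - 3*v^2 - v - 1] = -3*v^2 - 6*v - 1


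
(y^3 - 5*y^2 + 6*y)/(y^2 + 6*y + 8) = y*(y^2 - 5*y + 6)/(y^2 + 6*y + 8)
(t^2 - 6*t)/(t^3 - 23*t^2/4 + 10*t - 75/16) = 16*t*(t - 6)/(16*t^3 - 92*t^2 + 160*t - 75)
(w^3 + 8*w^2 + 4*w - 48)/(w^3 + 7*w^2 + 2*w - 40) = (w + 6)/(w + 5)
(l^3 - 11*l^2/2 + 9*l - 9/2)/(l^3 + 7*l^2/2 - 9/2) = (2*l^2 - 9*l + 9)/(2*l^2 + 9*l + 9)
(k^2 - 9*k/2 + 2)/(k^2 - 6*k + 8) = (k - 1/2)/(k - 2)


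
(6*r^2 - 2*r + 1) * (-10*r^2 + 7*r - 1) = -60*r^4 + 62*r^3 - 30*r^2 + 9*r - 1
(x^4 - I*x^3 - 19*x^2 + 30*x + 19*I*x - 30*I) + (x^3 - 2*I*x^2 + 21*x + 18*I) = x^4 + x^3 - I*x^3 - 19*x^2 - 2*I*x^2 + 51*x + 19*I*x - 12*I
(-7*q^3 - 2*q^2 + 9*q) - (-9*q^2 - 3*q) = -7*q^3 + 7*q^2 + 12*q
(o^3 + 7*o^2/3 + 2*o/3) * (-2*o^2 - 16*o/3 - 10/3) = -2*o^5 - 10*o^4 - 154*o^3/9 - 34*o^2/3 - 20*o/9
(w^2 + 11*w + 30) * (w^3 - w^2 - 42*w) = w^5 + 10*w^4 - 23*w^3 - 492*w^2 - 1260*w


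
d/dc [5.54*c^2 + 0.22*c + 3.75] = 11.08*c + 0.22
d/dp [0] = 0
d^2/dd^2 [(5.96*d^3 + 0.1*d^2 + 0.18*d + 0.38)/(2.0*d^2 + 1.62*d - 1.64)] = (5.6843418860808e-14*d^4 + 71.172448*d^3 - 83.919168*d^2 + 107.109696*d + 5.981712)/(8.0*d^6 + 19.44*d^5 - 3.9336*d^4 - 27.630072*d^3 + 3.225552*d^2 + 13.071456*d - 4.410944)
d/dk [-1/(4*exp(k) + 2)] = exp(k)/(2*exp(k) + 1)^2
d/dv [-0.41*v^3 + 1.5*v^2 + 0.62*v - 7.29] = -1.23*v^2 + 3.0*v + 0.62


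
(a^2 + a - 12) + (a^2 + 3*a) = 2*a^2 + 4*a - 12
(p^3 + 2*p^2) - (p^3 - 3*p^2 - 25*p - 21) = 5*p^2 + 25*p + 21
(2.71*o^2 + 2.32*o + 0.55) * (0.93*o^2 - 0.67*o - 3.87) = 2.5203*o^4 + 0.3419*o^3 - 11.5306*o^2 - 9.3469*o - 2.1285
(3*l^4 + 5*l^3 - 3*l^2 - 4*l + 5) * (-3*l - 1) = -9*l^5 - 18*l^4 + 4*l^3 + 15*l^2 - 11*l - 5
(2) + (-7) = -5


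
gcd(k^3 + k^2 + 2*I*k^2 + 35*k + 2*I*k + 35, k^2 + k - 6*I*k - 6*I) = k + 1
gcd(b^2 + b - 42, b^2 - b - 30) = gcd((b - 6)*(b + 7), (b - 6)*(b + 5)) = b - 6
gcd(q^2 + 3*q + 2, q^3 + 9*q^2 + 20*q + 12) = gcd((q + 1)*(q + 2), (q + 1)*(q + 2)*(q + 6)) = q^2 + 3*q + 2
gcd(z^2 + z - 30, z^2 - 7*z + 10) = z - 5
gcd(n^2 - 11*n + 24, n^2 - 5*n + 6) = n - 3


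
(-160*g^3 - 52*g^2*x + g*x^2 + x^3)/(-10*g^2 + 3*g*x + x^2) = (-32*g^2 - 4*g*x + x^2)/(-2*g + x)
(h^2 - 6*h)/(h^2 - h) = (h - 6)/(h - 1)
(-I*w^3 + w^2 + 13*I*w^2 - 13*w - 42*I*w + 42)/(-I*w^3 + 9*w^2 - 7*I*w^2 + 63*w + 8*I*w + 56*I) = (w^2 - 13*w + 42)/(w^2 + w*(7 + 8*I) + 56*I)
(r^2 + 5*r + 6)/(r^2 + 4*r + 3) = (r + 2)/(r + 1)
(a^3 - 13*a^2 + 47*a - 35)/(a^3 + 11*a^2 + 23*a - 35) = (a^2 - 12*a + 35)/(a^2 + 12*a + 35)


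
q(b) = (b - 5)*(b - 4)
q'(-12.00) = -33.00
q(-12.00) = 272.00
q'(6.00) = 3.00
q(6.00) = 2.00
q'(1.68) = -5.64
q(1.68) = 7.70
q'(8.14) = 7.28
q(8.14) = 13.00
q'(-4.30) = -17.60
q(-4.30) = 77.19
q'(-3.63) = -16.26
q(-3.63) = 65.85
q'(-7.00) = -23.00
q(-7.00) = 132.00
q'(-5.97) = -20.94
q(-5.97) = 109.37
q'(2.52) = -3.96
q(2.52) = 3.67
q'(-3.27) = -15.54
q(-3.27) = 60.12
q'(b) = 2*b - 9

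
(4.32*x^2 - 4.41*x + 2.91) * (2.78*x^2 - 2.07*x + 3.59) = 12.0096*x^4 - 21.2022*x^3 + 32.7273*x^2 - 21.8556*x + 10.4469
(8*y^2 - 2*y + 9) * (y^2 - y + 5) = 8*y^4 - 10*y^3 + 51*y^2 - 19*y + 45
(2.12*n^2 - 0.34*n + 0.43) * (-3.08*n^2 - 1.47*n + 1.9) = -6.5296*n^4 - 2.0692*n^3 + 3.2034*n^2 - 1.2781*n + 0.817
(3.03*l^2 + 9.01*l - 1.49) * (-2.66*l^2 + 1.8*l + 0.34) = -8.0598*l^4 - 18.5126*l^3 + 21.2116*l^2 + 0.3814*l - 0.5066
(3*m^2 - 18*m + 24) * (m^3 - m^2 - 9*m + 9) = 3*m^5 - 21*m^4 + 15*m^3 + 165*m^2 - 378*m + 216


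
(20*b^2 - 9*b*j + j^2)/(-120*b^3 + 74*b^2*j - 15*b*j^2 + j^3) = -1/(6*b - j)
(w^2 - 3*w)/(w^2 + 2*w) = (w - 3)/(w + 2)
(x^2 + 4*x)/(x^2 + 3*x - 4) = x/(x - 1)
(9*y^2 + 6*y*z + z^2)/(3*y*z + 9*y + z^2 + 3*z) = (3*y + z)/(z + 3)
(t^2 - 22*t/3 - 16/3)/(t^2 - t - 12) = (-t^2 + 22*t/3 + 16/3)/(-t^2 + t + 12)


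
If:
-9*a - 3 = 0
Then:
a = -1/3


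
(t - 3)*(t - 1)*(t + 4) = t^3 - 13*t + 12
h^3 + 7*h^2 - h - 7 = (h - 1)*(h + 1)*(h + 7)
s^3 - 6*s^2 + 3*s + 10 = (s - 5)*(s - 2)*(s + 1)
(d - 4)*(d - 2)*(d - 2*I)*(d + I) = d^4 - 6*d^3 - I*d^3 + 10*d^2 + 6*I*d^2 - 12*d - 8*I*d + 16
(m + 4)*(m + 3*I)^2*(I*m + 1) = I*m^4 - 5*m^3 + 4*I*m^3 - 20*m^2 - 3*I*m^2 - 9*m - 12*I*m - 36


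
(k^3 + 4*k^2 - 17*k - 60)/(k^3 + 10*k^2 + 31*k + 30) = (k - 4)/(k + 2)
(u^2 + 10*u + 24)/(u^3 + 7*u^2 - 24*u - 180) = (u + 4)/(u^2 + u - 30)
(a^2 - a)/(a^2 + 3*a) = (a - 1)/(a + 3)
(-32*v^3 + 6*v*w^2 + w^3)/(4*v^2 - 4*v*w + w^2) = (-16*v^2 - 8*v*w - w^2)/(2*v - w)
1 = 1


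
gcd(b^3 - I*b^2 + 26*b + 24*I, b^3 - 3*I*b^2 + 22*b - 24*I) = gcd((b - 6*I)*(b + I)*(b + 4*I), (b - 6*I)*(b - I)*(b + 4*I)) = b^2 - 2*I*b + 24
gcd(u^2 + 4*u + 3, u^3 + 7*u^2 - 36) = u + 3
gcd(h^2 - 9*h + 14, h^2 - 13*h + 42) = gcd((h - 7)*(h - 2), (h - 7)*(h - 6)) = h - 7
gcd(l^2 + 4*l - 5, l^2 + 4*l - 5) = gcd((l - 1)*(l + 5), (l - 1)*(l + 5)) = l^2 + 4*l - 5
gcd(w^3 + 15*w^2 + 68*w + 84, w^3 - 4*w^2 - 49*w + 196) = w + 7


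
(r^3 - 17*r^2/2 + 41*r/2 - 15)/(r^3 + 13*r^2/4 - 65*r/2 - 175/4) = 2*(2*r^2 - 7*r + 6)/(4*r^2 + 33*r + 35)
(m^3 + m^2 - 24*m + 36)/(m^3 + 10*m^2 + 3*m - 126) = (m - 2)/(m + 7)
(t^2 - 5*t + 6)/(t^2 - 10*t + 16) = (t - 3)/(t - 8)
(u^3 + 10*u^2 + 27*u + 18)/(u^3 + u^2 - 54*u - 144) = (u + 1)/(u - 8)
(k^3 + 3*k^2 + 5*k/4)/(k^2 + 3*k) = (k^2 + 3*k + 5/4)/(k + 3)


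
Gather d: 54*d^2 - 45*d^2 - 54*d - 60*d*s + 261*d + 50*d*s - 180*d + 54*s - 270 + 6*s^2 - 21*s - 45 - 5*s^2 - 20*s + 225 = 9*d^2 + d*(27 - 10*s) + s^2 + 13*s - 90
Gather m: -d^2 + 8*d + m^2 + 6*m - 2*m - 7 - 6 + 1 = -d^2 + 8*d + m^2 + 4*m - 12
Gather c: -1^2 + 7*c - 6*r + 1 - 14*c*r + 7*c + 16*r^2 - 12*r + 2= c*(14 - 14*r) + 16*r^2 - 18*r + 2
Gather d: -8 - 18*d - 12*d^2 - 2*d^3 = -2*d^3 - 12*d^2 - 18*d - 8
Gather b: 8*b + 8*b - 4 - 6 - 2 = 16*b - 12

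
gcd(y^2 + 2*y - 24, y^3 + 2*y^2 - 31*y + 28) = y - 4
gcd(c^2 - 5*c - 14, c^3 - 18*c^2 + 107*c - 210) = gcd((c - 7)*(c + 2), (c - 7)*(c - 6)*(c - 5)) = c - 7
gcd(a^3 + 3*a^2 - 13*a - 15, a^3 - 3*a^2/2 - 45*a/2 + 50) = a + 5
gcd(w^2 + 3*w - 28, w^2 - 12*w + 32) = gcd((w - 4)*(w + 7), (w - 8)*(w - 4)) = w - 4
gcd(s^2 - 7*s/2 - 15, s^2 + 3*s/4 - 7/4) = 1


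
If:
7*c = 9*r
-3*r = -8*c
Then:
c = 0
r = 0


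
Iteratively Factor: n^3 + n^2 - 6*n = (n + 3)*(n^2 - 2*n) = (n - 2)*(n + 3)*(n)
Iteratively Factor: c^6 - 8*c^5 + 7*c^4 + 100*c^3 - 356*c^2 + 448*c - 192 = (c - 1)*(c^5 - 7*c^4 + 100*c^2 - 256*c + 192) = (c - 4)*(c - 1)*(c^4 - 3*c^3 - 12*c^2 + 52*c - 48) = (c - 4)*(c - 2)*(c - 1)*(c^3 - c^2 - 14*c + 24) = (c - 4)*(c - 2)^2*(c - 1)*(c^2 + c - 12) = (c - 4)*(c - 2)^2*(c - 1)*(c + 4)*(c - 3)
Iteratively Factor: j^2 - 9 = (j + 3)*(j - 3)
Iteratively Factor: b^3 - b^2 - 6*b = (b + 2)*(b^2 - 3*b) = b*(b + 2)*(b - 3)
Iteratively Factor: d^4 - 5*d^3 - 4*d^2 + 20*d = (d + 2)*(d^3 - 7*d^2 + 10*d) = (d - 5)*(d + 2)*(d^2 - 2*d) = d*(d - 5)*(d + 2)*(d - 2)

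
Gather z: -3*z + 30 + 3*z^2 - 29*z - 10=3*z^2 - 32*z + 20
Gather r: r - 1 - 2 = r - 3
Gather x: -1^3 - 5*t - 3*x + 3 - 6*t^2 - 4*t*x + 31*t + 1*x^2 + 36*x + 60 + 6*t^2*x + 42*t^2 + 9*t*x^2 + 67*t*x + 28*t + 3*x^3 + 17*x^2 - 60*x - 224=36*t^2 + 54*t + 3*x^3 + x^2*(9*t + 18) + x*(6*t^2 + 63*t - 27) - 162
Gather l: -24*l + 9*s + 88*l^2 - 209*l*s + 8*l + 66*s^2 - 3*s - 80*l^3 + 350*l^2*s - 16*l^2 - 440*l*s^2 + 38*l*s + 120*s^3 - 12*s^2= -80*l^3 + l^2*(350*s + 72) + l*(-440*s^2 - 171*s - 16) + 120*s^3 + 54*s^2 + 6*s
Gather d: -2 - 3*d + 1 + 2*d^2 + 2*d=2*d^2 - d - 1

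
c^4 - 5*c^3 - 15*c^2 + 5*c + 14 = (c - 7)*(c - 1)*(c + 1)*(c + 2)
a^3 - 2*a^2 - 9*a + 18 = (a - 3)*(a - 2)*(a + 3)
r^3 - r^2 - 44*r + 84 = (r - 6)*(r - 2)*(r + 7)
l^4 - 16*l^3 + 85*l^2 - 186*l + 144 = (l - 8)*(l - 3)^2*(l - 2)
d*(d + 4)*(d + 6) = d^3 + 10*d^2 + 24*d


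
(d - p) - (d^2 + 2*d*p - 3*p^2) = -d^2 - 2*d*p + d + 3*p^2 - p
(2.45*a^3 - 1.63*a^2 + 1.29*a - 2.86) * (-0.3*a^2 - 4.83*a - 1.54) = -0.735*a^5 - 11.3445*a^4 + 3.7129*a^3 - 2.8625*a^2 + 11.8272*a + 4.4044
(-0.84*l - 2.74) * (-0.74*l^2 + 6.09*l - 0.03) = 0.6216*l^3 - 3.088*l^2 - 16.6614*l + 0.0822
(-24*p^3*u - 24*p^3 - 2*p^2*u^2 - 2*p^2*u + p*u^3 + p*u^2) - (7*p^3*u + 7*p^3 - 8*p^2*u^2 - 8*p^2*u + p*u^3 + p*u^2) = -31*p^3*u - 31*p^3 + 6*p^2*u^2 + 6*p^2*u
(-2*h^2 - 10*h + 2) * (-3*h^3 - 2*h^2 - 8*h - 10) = 6*h^5 + 34*h^4 + 30*h^3 + 96*h^2 + 84*h - 20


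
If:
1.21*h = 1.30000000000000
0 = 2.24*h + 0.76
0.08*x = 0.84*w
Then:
No Solution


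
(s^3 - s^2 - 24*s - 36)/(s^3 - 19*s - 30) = (s - 6)/(s - 5)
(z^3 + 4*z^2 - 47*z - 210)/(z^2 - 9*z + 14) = (z^2 + 11*z + 30)/(z - 2)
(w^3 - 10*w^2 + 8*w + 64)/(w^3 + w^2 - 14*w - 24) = (w - 8)/(w + 3)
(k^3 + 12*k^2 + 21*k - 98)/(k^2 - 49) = (k^2 + 5*k - 14)/(k - 7)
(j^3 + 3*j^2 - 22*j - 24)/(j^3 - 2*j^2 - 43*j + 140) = (j^2 + 7*j + 6)/(j^2 + 2*j - 35)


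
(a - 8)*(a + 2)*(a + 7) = a^3 + a^2 - 58*a - 112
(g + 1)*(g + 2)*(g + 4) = g^3 + 7*g^2 + 14*g + 8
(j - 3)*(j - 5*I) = j^2 - 3*j - 5*I*j + 15*I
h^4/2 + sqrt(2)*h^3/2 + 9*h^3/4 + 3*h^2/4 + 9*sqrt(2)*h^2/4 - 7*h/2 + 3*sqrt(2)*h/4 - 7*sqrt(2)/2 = (h/2 + 1)*(h - 1)*(h + 7/2)*(h + sqrt(2))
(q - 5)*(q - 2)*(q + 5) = q^3 - 2*q^2 - 25*q + 50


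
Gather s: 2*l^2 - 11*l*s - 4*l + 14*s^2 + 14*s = 2*l^2 - 4*l + 14*s^2 + s*(14 - 11*l)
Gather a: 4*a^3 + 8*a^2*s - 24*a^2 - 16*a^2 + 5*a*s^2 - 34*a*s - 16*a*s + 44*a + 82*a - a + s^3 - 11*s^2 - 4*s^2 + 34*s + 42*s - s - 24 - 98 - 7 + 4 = 4*a^3 + a^2*(8*s - 40) + a*(5*s^2 - 50*s + 125) + s^3 - 15*s^2 + 75*s - 125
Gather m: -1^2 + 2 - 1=0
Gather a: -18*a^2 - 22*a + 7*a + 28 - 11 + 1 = -18*a^2 - 15*a + 18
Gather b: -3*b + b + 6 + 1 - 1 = 6 - 2*b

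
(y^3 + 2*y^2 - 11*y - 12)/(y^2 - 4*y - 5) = (y^2 + y - 12)/(y - 5)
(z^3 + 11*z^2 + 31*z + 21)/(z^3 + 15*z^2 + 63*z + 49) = (z + 3)/(z + 7)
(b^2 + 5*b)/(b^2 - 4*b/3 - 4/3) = 3*b*(b + 5)/(3*b^2 - 4*b - 4)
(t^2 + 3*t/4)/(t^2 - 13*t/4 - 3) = t/(t - 4)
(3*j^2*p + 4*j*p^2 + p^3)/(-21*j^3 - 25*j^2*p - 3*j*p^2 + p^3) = p/(-7*j + p)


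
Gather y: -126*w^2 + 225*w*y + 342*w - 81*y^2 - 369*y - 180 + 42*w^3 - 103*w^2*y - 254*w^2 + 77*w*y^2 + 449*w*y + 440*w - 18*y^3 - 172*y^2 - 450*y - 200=42*w^3 - 380*w^2 + 782*w - 18*y^3 + y^2*(77*w - 253) + y*(-103*w^2 + 674*w - 819) - 380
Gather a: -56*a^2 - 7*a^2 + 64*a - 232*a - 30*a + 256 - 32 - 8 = -63*a^2 - 198*a + 216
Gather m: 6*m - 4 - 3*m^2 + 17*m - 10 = -3*m^2 + 23*m - 14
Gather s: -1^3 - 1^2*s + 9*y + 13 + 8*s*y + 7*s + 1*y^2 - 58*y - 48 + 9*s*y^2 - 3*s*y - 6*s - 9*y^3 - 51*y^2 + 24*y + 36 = s*(9*y^2 + 5*y) - 9*y^3 - 50*y^2 - 25*y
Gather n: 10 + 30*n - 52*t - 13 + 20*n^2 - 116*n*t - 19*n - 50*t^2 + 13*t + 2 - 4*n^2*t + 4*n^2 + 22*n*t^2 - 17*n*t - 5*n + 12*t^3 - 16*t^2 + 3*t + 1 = n^2*(24 - 4*t) + n*(22*t^2 - 133*t + 6) + 12*t^3 - 66*t^2 - 36*t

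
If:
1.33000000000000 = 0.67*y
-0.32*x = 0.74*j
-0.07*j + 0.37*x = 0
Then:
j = 0.00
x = 0.00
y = 1.99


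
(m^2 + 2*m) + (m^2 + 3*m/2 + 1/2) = 2*m^2 + 7*m/2 + 1/2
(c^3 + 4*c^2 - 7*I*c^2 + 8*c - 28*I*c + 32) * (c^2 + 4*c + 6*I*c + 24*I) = c^5 + 8*c^4 - I*c^4 + 66*c^3 - 8*I*c^3 + 400*c^2 + 32*I*c^2 + 800*c + 384*I*c + 768*I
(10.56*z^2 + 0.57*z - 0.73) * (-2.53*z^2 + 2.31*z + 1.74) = -26.7168*z^4 + 22.9515*z^3 + 21.538*z^2 - 0.6945*z - 1.2702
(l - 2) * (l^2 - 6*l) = l^3 - 8*l^2 + 12*l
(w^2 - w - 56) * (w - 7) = w^3 - 8*w^2 - 49*w + 392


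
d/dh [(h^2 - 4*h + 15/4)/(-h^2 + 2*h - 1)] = (7 - 4*h)/(2*(h^3 - 3*h^2 + 3*h - 1))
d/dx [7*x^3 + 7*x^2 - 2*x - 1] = 21*x^2 + 14*x - 2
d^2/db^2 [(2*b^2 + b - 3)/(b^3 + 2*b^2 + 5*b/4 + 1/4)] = 16*(4*b^4 + 2*b^3 - 42*b^2 - 66*b - 27)/(16*b^7 + 80*b^6 + 168*b^5 + 192*b^4 + 129*b^3 + 51*b^2 + 11*b + 1)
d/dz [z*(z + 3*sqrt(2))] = 2*z + 3*sqrt(2)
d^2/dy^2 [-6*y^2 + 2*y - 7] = -12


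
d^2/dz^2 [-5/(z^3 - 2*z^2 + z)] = 10*(-6*z^2 + 4*z - 1)/(z^3*(z^4 - 4*z^3 + 6*z^2 - 4*z + 1))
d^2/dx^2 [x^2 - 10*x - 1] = 2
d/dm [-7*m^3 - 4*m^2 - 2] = m*(-21*m - 8)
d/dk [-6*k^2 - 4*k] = -12*k - 4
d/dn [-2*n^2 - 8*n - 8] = -4*n - 8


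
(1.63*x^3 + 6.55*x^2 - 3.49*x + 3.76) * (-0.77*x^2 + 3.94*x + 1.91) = -1.2551*x^5 + 1.3787*x^4 + 31.6076*x^3 - 4.1353*x^2 + 8.1485*x + 7.1816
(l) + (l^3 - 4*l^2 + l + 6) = l^3 - 4*l^2 + 2*l + 6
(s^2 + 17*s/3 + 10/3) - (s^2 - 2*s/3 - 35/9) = 19*s/3 + 65/9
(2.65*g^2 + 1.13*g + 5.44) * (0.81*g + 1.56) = 2.1465*g^3 + 5.0493*g^2 + 6.1692*g + 8.4864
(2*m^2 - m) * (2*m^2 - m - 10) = 4*m^4 - 4*m^3 - 19*m^2 + 10*m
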